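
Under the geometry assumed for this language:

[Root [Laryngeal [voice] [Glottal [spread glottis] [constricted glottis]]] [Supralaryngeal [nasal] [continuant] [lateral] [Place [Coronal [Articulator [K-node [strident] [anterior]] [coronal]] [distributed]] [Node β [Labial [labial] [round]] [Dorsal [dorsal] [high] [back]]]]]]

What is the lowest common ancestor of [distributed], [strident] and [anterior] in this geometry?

Coronal

[distributed]: Root ▹ Supralaryngeal ▹ Place ▹ Coronal ▹ [distributed].
[strident]: Root ▹ Supralaryngeal ▹ Place ▹ Coronal ▹ Articulator ▹ K-node ▹ [strident].
[anterior]: Root ▹ Supralaryngeal ▹ Place ▹ Coronal ▹ Articulator ▹ K-node ▹ [anterior].
The lowest node appearing on every path is Coronal; each proper daughter of Coronal fails to dominate at least one of the listed features.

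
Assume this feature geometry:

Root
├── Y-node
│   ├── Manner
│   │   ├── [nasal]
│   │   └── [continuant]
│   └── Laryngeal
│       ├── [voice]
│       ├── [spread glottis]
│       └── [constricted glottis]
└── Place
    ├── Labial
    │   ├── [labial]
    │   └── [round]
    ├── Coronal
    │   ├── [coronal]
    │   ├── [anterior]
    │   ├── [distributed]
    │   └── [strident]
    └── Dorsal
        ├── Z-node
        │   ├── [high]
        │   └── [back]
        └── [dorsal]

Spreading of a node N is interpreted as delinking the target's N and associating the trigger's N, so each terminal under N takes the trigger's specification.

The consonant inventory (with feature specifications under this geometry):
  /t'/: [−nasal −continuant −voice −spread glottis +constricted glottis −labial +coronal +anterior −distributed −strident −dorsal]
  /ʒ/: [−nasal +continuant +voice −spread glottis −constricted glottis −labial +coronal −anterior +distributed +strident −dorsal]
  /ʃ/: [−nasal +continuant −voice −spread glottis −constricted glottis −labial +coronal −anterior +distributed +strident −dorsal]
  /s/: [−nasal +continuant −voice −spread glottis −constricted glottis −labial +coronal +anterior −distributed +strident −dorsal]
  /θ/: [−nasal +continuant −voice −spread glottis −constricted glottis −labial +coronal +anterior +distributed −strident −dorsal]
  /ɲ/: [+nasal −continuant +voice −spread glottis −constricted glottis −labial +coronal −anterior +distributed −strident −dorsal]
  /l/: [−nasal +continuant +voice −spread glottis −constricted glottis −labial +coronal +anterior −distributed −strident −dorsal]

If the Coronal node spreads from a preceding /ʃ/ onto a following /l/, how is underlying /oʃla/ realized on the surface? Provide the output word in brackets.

[oʃʒa]

The Coronal node dominates the terminals [coronal], [anterior], [distributed], [strident].
Spreading Coronal from /ʃ/ onto /l/ replaces those values with /ʃ/'s: [+coronal], [−anterior], [+distributed], [+strident]. Features outside Coronal ([nasal], [continuant], [voice], …) stay as in /l/.
The resulting bundle matches /ʒ/ in the inventory; substituting it for /l/ gives [oʃʒa].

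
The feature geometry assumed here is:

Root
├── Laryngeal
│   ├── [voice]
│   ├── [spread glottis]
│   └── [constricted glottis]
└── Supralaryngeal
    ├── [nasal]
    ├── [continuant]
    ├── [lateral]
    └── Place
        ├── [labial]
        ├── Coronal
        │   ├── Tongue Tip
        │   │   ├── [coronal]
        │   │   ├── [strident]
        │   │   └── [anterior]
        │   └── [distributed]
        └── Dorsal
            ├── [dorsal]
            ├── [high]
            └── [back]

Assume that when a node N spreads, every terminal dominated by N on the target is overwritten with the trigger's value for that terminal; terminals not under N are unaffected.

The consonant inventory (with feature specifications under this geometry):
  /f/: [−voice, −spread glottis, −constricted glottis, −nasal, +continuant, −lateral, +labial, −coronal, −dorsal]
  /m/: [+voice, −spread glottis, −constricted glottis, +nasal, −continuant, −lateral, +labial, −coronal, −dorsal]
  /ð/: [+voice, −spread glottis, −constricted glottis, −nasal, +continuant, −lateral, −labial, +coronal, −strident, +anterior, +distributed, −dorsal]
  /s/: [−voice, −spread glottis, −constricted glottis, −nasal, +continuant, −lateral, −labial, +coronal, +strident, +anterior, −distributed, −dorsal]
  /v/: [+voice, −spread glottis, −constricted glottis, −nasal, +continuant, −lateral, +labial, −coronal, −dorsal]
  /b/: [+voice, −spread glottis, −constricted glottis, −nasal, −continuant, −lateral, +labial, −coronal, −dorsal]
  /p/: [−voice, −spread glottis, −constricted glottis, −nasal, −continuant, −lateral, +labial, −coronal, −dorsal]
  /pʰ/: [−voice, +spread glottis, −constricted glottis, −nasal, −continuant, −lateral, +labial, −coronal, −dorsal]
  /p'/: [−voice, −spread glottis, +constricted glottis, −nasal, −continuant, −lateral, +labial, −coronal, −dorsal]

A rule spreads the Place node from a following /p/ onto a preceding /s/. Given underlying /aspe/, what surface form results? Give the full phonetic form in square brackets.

[afpe]

Terminals under Place in this geometry: [labial], [coronal], [strident], [anterior], [distributed], [dorsal], [high], [back].
After delinking /s/'s Place and linking /p/'s, the affected terminals become [+labial], [−coronal], [−dorsal]; [voice], [spread glottis], [constricted glottis], … (outside Place) are retained from /s/.
Among the inventory, only /f/ has exactly this specification, giving the surface form [afpe].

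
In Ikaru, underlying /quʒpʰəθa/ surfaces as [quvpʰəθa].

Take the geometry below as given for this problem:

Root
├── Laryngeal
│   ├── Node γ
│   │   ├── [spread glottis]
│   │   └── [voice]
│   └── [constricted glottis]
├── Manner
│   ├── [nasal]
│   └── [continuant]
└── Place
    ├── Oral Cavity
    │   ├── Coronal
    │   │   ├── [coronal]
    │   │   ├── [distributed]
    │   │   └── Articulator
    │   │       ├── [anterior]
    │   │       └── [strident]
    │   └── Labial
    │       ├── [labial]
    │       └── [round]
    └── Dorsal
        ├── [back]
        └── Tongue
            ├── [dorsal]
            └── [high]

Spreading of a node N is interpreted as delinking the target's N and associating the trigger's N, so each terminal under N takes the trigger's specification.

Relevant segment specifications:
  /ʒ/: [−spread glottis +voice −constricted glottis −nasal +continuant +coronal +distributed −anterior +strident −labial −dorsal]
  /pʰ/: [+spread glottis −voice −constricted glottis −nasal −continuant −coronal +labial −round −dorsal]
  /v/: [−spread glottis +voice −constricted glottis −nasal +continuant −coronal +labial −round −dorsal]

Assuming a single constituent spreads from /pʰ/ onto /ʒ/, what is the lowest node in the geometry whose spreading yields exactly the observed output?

Comparing /ʒ/ with its surface form [v], the features that change are [labial], [round], [coronal], [anterior], [distributed], [strident].
Tracing each changed feature up the tree, the paths first meet at Oral Cavity; any lower node misses at least one of them.
If Oral Cavity spreads, every terminal under it takes /pʰ/'s value, producing [v] as observed.
Features on which the two segments disagree outside Oral Cavity, such as [voice], [spread glottis], are unchanged — nothing dominating them spread, and Oral Cavity is the minimal sufficient constituent.

Oral Cavity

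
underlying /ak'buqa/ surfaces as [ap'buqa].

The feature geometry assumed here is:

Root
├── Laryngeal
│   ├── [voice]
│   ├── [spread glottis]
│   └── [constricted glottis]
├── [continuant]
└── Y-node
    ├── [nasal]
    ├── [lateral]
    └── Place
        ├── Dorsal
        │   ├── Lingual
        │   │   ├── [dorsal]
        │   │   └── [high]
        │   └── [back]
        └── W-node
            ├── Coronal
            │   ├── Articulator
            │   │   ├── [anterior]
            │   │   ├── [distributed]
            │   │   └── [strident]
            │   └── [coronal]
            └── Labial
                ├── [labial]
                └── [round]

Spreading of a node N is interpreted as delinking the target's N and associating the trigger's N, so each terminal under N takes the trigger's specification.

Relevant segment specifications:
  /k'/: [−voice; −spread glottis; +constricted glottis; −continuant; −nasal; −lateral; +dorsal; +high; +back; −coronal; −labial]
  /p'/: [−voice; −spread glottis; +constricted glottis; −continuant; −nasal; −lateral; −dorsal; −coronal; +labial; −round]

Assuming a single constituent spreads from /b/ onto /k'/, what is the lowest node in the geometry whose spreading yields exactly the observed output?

Place

Feature comparison: [labial], [round], [dorsal], [high], [back] differ between /k'/ and [p']; the remaining terminals match.
In this geometry the lowest node dominating all of them is Place: every daughter of Place dominates only a proper subset, so no lower node suffices.
Spreading Place from /b/ overwrites each of those terminals with /b/'s values, yielding exactly [p'].
[constricted glottis], [voice] stay as in /k'/ although /b/ differs there, so no node dominating them spread; among the remaining candidates Place is the lowest that derives the output.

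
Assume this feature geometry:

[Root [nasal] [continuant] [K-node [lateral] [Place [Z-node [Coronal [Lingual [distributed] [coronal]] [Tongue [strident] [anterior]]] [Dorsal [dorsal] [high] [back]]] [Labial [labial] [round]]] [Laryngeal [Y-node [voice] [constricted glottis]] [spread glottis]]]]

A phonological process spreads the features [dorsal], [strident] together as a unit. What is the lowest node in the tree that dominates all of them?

[dorsal] is immediately dominated by Dorsal.
[strident] is immediately dominated by Tongue.
Z-node is the lowest common ancestor — every listed feature sits under it, and no single subconstituent of Z-node covers them all.

Z-node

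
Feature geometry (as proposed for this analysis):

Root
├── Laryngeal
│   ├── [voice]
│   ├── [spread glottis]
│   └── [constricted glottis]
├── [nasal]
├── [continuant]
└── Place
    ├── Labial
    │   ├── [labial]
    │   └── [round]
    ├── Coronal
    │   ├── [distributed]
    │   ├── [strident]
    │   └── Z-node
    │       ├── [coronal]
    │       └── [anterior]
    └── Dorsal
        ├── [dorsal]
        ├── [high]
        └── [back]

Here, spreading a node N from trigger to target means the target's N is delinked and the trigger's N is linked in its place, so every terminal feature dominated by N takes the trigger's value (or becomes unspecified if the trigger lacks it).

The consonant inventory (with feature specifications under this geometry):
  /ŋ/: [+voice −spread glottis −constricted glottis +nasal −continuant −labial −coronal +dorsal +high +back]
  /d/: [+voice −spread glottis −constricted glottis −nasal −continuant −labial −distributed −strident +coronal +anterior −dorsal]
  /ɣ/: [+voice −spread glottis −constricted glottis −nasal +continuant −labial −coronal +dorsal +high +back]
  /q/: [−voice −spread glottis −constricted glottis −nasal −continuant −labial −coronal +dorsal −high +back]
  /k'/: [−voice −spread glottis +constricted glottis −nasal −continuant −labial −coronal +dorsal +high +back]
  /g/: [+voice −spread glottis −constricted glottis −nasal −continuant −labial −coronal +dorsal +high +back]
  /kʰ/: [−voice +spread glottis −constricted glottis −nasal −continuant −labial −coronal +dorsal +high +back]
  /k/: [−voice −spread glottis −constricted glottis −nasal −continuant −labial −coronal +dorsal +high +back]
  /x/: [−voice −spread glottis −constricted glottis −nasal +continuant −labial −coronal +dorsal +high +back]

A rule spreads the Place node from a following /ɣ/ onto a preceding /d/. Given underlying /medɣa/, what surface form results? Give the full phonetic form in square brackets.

[megɣa]

Terminals under Place in this geometry: [labial], [round], [distributed], [strident], [coronal], [anterior], [dorsal], [high], [back].
After delinking /d/'s Place and linking /ɣ/'s, the affected terminals become [−labial], [−coronal], [+dorsal], [+high], [+back]; [voice], [spread glottis], [constricted glottis], … (outside Place) are retained from /d/.
The resulting bundle matches /g/ in the inventory; substituting it for /d/ gives [megɣa].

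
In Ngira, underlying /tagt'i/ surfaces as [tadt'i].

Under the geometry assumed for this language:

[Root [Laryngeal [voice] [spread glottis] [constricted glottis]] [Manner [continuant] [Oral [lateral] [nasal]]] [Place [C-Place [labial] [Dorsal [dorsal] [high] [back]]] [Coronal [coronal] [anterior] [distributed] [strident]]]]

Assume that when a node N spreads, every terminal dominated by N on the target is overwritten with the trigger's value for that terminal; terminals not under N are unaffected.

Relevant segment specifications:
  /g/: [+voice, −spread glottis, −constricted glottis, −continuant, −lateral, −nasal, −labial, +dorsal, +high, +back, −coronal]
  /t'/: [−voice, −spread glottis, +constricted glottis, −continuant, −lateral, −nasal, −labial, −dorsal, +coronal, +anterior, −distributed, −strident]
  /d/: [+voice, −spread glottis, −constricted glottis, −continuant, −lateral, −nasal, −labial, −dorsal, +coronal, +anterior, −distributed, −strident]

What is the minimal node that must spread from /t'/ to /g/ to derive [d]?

Place

Feature comparison: [coronal], [anterior], [distributed], [strident], [dorsal], [high], [back] differ between /g/ and [d]; the remaining terminals match.
The smallest constituent containing every changed terminal is Place — each of its daughters lacks at least one of the affected features.
Delinking /g/'s Place and associating /t'/'s Place gives precisely the feature bundle of [d].
Had Root spread, [constricted glottis], [voice] would have taken /t'/'s values; they stay as in /g/, confirming the spreading constituent is exactly Place.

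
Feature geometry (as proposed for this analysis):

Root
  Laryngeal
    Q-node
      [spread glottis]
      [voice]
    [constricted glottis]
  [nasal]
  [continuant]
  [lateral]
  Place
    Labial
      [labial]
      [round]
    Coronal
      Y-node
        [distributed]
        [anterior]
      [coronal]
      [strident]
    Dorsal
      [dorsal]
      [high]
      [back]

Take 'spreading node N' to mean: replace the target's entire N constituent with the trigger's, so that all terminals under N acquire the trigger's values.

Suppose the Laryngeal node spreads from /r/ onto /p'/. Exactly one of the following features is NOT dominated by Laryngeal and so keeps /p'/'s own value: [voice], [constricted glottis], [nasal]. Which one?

[nasal]

Under this geometry, Laryngeal contains [spread glottis], [voice], [constricted glottis].
[voice], [constricted glottis] all lie under Laryngeal, so they are overwritten when Laryngeal spreads.
[nasal] is not within the Laryngeal subtree (it hangs from Root), so /p'/'s [nasal] value survives.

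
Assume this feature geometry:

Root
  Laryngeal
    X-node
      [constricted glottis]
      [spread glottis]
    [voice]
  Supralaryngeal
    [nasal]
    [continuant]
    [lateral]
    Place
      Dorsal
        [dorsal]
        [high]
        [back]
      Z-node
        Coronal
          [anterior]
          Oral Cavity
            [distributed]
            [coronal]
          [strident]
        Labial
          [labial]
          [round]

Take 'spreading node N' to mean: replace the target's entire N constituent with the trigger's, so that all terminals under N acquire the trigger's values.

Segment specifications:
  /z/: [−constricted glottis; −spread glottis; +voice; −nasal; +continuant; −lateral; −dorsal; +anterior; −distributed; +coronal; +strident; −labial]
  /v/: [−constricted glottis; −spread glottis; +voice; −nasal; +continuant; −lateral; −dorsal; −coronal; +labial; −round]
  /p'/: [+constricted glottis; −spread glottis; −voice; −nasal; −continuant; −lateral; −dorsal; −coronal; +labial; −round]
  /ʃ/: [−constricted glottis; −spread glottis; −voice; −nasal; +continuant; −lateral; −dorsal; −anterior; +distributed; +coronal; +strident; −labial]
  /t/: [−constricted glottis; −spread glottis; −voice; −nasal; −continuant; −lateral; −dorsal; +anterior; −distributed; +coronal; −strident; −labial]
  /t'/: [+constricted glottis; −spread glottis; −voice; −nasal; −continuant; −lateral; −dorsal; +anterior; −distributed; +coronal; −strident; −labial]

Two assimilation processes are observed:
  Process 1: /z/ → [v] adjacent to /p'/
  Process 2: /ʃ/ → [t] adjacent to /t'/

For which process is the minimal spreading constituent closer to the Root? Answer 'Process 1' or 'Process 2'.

Process 2

Process 1: the features that change are [labial], [round], [coronal], [anterior], [distributed], [strident]; the minimal node is Z-node (depth 3).
Process 2: the features that change are [continuant], [anterior], [distributed], [strident]; the minimal node is Supralaryngeal (depth 1).
Supralaryngeal is closer to Root than Z-node, so Process 2 spreads the higher node.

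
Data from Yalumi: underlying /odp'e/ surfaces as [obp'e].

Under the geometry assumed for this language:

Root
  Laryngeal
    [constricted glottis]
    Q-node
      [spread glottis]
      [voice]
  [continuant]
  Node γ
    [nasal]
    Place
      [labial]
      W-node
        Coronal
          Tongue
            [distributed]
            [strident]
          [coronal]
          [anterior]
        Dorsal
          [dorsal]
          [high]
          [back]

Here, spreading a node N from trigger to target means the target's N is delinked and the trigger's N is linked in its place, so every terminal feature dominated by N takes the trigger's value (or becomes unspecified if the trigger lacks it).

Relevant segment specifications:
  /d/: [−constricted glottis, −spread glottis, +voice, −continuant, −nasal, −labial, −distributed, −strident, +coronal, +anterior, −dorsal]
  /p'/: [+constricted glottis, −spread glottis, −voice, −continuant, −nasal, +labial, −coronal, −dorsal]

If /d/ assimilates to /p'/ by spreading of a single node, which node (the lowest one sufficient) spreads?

Place

Feature comparison: [labial], [coronal], [anterior], [distributed], [strident] differ between /d/ and [b]; the remaining terminals match.
In this geometry the lowest node dominating all of them is Place: every daughter of Place dominates only a proper subset, so no lower node suffices.
Delinking /d/'s Place and associating /p'/'s Place gives precisely the feature bundle of [b].
Features on which the two segments disagree outside Place, such as [constricted glottis], [voice], are unchanged — nothing dominating them spread, and Place is the minimal sufficient constituent.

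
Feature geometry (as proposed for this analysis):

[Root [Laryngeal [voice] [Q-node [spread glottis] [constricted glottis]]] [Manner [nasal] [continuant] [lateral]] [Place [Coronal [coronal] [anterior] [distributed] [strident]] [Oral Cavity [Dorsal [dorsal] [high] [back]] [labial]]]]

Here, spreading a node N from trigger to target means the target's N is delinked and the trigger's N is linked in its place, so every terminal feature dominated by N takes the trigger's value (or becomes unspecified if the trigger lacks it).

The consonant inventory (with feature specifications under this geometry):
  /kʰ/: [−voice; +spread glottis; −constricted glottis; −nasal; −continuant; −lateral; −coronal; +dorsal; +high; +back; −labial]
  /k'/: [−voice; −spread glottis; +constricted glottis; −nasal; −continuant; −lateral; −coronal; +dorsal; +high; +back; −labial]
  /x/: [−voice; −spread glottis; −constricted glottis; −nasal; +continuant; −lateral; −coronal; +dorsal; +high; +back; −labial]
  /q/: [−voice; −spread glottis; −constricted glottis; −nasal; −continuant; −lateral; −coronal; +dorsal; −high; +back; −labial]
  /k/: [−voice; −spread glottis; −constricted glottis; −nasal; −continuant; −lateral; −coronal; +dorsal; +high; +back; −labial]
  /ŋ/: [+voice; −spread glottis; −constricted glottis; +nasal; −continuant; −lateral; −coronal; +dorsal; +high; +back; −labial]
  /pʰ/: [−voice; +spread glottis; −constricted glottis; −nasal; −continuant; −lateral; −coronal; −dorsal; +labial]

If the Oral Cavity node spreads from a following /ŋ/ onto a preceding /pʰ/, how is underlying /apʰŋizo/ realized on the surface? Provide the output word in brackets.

[akʰŋizo]

Oral Cavity immediately or transitively dominates [dorsal], [high], [back], [labial].
Spreading Oral Cavity from /ŋ/ onto /pʰ/ replaces those values with /ŋ/'s: [+dorsal], [+high], [+back], [−labial]. Features outside Oral Cavity ([voice], [spread glottis], [constricted glottis], …) stay as in /pʰ/.
Among the inventory, only /kʰ/ has exactly this specification, giving the surface form [akʰŋizo].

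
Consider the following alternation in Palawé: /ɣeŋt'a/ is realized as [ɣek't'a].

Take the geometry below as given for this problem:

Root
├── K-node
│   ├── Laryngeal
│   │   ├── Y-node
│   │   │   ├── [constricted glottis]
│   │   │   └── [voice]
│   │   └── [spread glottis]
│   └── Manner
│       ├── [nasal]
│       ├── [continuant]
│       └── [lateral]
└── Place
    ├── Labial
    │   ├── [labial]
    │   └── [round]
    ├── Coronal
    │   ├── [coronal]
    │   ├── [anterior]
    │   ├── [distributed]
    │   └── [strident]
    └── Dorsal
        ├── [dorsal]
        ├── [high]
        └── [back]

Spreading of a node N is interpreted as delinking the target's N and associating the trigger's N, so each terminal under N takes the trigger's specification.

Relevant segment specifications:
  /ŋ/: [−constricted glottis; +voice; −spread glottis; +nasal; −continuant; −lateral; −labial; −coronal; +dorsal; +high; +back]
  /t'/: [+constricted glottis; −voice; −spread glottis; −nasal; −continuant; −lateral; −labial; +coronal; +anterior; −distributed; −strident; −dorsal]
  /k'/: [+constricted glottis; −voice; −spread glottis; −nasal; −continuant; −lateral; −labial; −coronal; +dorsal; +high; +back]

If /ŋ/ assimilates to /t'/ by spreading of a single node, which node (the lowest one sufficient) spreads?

The alternation /ŋ/ → [k'] changes [voice], [constricted glottis], [nasal] and nothing else.
These terminals are all dominated by K-node, and no proper subconstituent of K-node covers them all; K-node is their lowest common ancestor.
Delinking /ŋ/'s K-node and associating /t'/'s K-node gives precisely the feature bundle of [k'].
Had Root spread, [coronal], [dorsal] would have taken /t'/'s values; they stay as in /ŋ/, confirming the spreading constituent is exactly K-node.

K-node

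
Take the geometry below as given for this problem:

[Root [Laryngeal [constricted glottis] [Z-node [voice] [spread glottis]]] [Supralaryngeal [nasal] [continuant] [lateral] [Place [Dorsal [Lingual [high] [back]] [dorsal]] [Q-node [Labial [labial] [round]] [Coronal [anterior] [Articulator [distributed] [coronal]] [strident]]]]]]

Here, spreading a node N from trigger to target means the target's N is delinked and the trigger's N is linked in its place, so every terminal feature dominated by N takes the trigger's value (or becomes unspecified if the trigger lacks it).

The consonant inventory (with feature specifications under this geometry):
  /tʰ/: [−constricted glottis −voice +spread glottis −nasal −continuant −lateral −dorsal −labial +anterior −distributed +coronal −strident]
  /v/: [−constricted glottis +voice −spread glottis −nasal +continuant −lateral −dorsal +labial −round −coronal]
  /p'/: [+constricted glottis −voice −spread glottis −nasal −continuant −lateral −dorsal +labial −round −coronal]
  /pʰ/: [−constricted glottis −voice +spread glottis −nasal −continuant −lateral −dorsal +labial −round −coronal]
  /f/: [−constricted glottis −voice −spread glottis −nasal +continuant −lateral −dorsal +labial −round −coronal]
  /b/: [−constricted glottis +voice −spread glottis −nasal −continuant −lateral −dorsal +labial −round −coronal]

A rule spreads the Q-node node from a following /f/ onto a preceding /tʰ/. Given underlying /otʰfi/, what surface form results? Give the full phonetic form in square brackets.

[opʰfi]

The Q-node node dominates the terminals [labial], [round], [anterior], [distributed], [coronal], [strident].
After delinking /tʰ/'s Q-node and linking /f/'s, the affected terminals become [+labial], [−round], [−coronal]; [constricted glottis], [voice], [spread glottis], … (outside Q-node) are retained from /tʰ/.
This feature bundle is that of [pʰ], so /otʰfi/ surfaces as [opʰfi].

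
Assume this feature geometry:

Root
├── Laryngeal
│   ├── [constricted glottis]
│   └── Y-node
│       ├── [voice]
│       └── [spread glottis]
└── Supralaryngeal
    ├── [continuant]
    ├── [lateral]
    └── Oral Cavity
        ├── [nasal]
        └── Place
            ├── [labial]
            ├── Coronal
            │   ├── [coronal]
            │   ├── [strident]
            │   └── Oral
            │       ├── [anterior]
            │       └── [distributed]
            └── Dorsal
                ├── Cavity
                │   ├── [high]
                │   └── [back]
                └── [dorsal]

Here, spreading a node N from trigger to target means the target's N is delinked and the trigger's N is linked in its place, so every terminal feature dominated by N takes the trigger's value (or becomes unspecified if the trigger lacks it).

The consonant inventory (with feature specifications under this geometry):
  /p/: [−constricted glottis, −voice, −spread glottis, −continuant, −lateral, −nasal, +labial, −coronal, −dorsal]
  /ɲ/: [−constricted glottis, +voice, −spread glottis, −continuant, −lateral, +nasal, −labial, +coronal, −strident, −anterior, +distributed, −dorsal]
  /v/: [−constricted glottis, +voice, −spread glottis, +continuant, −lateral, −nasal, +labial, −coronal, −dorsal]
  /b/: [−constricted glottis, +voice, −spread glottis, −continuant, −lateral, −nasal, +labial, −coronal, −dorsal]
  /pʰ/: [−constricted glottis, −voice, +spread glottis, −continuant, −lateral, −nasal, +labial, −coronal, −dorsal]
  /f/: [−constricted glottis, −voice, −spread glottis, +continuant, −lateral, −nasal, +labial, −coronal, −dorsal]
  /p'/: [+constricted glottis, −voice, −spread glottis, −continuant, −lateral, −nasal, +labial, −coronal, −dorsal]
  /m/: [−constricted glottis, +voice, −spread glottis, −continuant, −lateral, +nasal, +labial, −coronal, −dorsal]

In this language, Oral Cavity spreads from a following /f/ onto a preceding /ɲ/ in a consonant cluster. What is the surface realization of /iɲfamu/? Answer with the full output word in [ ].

[ibfamu]

Oral Cavity immediately or transitively dominates [nasal], [labial], [coronal], [strident], [anterior], [distributed], [high], [back], [dorsal].
Spreading Oral Cavity from /f/ onto /ɲ/ replaces those values with /f/'s: [−nasal], [+labial], [−coronal], [−dorsal]. Features outside Oral Cavity ([constricted glottis], [voice], [spread glottis], …) stay as in /ɲ/.
Among the inventory, only /b/ has exactly this specification, giving the surface form [ibfamu].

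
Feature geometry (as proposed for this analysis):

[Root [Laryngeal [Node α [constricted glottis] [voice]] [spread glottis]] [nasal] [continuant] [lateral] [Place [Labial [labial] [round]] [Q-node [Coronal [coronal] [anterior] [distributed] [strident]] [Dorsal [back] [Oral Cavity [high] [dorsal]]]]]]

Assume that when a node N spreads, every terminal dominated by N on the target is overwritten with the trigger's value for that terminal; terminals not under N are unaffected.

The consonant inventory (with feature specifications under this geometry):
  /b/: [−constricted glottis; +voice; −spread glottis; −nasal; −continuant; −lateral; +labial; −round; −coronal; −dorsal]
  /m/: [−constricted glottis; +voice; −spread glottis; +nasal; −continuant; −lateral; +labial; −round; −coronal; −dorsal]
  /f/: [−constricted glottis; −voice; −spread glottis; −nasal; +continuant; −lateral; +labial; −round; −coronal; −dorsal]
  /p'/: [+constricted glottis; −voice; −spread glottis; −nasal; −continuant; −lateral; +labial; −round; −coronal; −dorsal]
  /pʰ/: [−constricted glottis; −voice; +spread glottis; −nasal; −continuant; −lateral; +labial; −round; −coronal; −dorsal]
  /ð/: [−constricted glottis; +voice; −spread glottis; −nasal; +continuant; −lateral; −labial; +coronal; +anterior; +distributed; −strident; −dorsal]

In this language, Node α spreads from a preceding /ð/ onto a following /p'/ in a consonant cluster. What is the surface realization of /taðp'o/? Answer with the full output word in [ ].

[taðbo]

The Node α node dominates the terminals [constricted glottis], [voice].
After delinking /p'/'s Node α and linking /ð/'s, the affected terminals become [−constricted glottis], [+voice]; [spread glottis], [nasal], [continuant], … (outside Node α) are retained from /p'/.
The resulting bundle matches /b/ in the inventory; substituting it for /p'/ gives [taðbo].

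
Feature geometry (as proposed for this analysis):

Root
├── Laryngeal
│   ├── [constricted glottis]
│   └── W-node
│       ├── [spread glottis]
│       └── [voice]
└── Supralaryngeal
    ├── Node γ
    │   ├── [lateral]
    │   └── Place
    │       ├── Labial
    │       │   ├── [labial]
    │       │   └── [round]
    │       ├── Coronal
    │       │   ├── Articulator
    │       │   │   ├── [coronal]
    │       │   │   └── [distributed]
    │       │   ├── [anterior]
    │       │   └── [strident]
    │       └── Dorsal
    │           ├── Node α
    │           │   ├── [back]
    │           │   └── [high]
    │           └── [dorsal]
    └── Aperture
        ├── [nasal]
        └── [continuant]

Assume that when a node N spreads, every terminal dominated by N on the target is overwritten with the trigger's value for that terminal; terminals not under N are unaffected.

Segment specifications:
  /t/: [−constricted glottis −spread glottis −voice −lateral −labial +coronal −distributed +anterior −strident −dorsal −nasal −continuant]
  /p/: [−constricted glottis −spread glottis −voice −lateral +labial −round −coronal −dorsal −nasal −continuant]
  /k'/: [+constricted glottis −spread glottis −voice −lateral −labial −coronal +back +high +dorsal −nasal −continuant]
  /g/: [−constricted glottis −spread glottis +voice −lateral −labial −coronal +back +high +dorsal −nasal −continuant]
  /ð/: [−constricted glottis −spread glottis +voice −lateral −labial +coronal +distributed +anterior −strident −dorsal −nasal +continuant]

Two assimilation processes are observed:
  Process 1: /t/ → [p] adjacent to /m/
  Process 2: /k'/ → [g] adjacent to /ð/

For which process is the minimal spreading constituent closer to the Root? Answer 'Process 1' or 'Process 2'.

Process 2

Process 1: the features that change are [labial], [round], [coronal], [anterior], [distributed], [strident]; the minimal node is Place (depth 3).
In Process 2, [voice], [constricted glottis] change, so the minimal spreading node is Laryngeal at depth 1.
Depth 1 < depth 3; Process 2 involves the structurally higher constituent Laryngeal.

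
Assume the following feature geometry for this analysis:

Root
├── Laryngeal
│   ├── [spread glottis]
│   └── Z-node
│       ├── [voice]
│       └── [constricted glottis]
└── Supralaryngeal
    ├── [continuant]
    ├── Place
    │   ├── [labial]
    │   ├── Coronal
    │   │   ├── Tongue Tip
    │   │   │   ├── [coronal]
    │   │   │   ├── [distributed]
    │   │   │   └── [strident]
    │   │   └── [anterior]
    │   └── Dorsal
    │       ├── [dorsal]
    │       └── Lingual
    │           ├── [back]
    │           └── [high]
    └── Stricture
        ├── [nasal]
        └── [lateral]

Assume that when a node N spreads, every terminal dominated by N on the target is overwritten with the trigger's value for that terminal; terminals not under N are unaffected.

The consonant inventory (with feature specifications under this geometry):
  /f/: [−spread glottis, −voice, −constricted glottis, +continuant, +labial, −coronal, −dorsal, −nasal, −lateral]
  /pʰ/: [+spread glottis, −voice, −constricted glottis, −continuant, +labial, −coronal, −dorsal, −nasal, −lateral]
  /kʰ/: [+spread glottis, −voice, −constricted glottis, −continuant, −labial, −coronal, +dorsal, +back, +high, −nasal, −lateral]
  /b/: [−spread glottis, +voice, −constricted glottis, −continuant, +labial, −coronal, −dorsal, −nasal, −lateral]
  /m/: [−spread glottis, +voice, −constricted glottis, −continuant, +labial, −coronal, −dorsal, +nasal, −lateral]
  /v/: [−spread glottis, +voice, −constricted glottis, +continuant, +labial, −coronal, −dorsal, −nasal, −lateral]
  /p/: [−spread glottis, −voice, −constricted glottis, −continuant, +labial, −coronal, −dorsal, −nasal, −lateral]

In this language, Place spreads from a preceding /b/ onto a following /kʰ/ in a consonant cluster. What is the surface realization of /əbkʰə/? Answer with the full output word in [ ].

[əbpʰə]

Terminals under Place in this geometry: [labial], [coronal], [distributed], [strident], [anterior], [dorsal], [back], [high].
Spreading Place from /b/ onto /kʰ/ replaces those values with /b/'s: [+labial], [−coronal], [−dorsal]. Features outside Place ([spread glottis], [voice], [constricted glottis], …) stay as in /kʰ/.
The resulting bundle matches /pʰ/ in the inventory; substituting it for /kʰ/ gives [əbpʰə].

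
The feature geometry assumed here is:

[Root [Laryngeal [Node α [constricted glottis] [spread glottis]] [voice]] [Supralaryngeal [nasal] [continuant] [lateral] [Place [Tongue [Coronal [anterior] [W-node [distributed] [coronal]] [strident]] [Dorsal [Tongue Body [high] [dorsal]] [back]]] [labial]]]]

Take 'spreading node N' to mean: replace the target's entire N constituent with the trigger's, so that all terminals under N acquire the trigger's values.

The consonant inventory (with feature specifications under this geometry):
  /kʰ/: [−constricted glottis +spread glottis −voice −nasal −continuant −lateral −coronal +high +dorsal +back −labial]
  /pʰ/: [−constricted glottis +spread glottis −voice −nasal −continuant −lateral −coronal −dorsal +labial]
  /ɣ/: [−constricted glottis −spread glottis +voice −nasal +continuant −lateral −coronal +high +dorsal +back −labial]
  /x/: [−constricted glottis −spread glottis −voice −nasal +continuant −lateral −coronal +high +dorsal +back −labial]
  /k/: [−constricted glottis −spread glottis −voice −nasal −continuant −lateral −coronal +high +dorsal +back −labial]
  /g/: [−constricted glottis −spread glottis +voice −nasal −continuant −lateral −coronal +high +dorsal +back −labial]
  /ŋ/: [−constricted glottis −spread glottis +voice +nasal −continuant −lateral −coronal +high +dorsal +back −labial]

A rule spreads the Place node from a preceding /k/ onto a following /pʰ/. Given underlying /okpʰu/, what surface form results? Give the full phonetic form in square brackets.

Terminals under Place in this geometry: [anterior], [distributed], [coronal], [strident], [high], [dorsal], [back], [labial].
Spreading Place from /k/ onto /pʰ/ replaces those values with /k/'s: [−coronal], [+high], [+dorsal], [+back], [−labial]. Features outside Place ([constricted glottis], [spread glottis], [voice], …) stay as in /pʰ/.
This feature bundle is that of [kʰ], so /okpʰu/ surfaces as [okkʰu].

[okkʰu]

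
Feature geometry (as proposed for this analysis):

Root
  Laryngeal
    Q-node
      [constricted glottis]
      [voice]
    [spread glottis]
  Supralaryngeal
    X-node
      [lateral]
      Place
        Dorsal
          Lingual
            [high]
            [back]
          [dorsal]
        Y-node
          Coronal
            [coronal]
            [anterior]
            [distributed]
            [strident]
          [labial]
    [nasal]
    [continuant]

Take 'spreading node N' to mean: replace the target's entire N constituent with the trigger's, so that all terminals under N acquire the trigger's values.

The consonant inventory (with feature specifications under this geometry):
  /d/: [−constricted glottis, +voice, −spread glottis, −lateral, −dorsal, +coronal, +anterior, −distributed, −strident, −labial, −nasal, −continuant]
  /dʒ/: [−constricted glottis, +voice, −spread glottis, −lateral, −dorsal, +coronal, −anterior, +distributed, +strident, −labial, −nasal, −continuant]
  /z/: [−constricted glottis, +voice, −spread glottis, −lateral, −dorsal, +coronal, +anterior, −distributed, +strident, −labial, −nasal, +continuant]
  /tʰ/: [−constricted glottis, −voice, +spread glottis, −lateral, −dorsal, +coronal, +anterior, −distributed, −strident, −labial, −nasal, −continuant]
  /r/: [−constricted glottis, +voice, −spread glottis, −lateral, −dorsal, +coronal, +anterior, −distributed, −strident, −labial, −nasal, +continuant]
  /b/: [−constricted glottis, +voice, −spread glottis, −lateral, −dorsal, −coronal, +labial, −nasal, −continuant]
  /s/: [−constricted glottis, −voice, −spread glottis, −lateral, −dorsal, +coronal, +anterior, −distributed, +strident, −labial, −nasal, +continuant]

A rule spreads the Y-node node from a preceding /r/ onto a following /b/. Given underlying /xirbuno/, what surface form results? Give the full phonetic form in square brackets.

Y-node immediately or transitively dominates [coronal], [anterior], [distributed], [strident], [labial].
Spreading Y-node from /r/ onto /b/ replaces those values with /r/'s: [+coronal], [+anterior], [−distributed], [−strident], [−labial]. Features outside Y-node ([constricted glottis], [voice], [spread glottis], …) stay as in /b/.
This feature bundle is that of [d], so /xirbuno/ surfaces as [xirduno].

[xirduno]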